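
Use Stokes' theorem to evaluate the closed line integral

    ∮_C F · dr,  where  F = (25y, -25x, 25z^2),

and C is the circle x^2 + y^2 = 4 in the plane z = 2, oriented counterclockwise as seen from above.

Let S be the flat disk x^2 + y^2 ≤ 4 in the plane z = 2, with upward unit normal n̂ = ẑ. By Stokes' theorem,

    ∮_C F · dr = ∬_S (∇ × F) · n̂ dS = ∬_D (curl F)_z dA,

where D is the disk x^2 + y^2 ≤ 4.

Compute the curl of F = (25y, -25x, 25z^2):
    (∇ × F)_x = ∂F_z/∂y - ∂F_y/∂z = 0,
    (∇ × F)_y = ∂F_x/∂z - ∂F_z/∂x = 0,
    (∇ × F)_z = ∂F_y/∂x - ∂F_x/∂y = -50.

On z = 2, (curl F)_z = -50.

Convert to polar (x = r cos θ, y = r sin θ, dA = r dr dθ); the integrand becomes -50, so

    ∬_D (curl F)_z dA = ∫_0^{2π} ∫_0^{2} (-50) · r dr dθ.

Inner (r from 0 to 2): -100.
Outer (θ from 0 to 2π): -200π.

Therefore ∮_C F · dr = -200π.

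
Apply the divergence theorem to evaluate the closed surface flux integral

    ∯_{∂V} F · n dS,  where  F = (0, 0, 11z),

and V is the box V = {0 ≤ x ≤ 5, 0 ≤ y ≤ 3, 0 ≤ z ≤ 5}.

By the divergence theorem,

    ∯_{∂V} F · n dS = ∭_V (∇ · F) dV.

Compute the divergence:
    ∇ · F = ∂F_x/∂x + ∂F_y/∂y + ∂F_z/∂z = 0 + 0 + 11 = 11.

V is a rectangular box, so dV = dx dy dz with 0 ≤ x ≤ 5, 0 ≤ y ≤ 3, 0 ≤ z ≤ 5.

Integrate (11) over V as an iterated integral:

    ∭_V (∇·F) dV = ∫_0^{5} ∫_0^{3} ∫_0^{5} (11) dz dy dx.

Inner (z from 0 to 5): 55.
Middle (y from 0 to 3): 165.
Outer (x from 0 to 5): 825.

Therefore ∯_{∂V} F · n dS = 825.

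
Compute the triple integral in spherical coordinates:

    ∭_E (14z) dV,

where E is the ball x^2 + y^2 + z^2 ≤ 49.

In spherical coordinates, x = ρ sin(φ) cos(θ), y = ρ sin(φ) sin(θ), z = ρ cos(φ), and dV = ρ^2 sin(φ) dρ dφ dθ.

The integrand becomes 14ρ cos(φ), so

    ∭_E (14z) dV = ∫_{0}^{2π} ∫_{0}^{π} ∫_{0}^{7} (14ρ cos(φ)) · ρ^2 sin(φ) dρ dφ dθ.

Inner (ρ): 16807sin(2φ)/4.
Middle (φ): 0.
Outer (θ): 0.

Therefore the triple integral equals 0.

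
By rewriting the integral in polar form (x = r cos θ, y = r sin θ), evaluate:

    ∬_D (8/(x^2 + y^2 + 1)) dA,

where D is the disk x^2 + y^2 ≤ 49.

The region D is 0 ≤ r ≤ 7, 0 ≤ θ ≤ 2π in polar coordinates, where x = r cos(θ), y = r sin(θ), and dA = r dr dθ.

Under the substitution, the integrand becomes 8/(r^2 + 1), so

    ∬_D (8/(x^2 + y^2 + 1)) dA = ∫_{0}^{2π} ∫_{0}^{7} (8/(r^2 + 1)) · r dr dθ.

Inner integral (in r): ∫_{0}^{7} (8/(r^2 + 1)) · r dr = log(6250000).

Outer integral (in θ): ∫_{0}^{2π} (log(6250000)) dθ = 8π log(50).

Therefore ∬_D (8/(x^2 + y^2 + 1)) dA = 8π log(50).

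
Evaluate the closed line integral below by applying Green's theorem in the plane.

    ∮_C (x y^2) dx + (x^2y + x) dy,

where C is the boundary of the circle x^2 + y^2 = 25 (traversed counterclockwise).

Green's theorem converts the closed line integral into a double integral over the enclosed region D:

    ∮_C P dx + Q dy = ∬_D (∂Q/∂x - ∂P/∂y) dA.

Here P = x y^2, Q = x^2y + x, so

    ∂Q/∂x = 2x y + 1,    ∂P/∂y = 2x y,
    ∂Q/∂x - ∂P/∂y = 1.

D is the region x^2 + y^2 ≤ 25. Evaluating the double integral:

In polar coordinates (x = r cos θ, y = r sin θ, dA = r dr dθ) the integrand becomes 1, so

    ∬_D (1) dA = ∫_0^{2π} ∫_0^{5} (1) · r dr dθ.

Inner (r from 0 to 5): 25/2.
Outer (θ from 0 to 2π): 25π.

Therefore ∮_C P dx + Q dy = 25π.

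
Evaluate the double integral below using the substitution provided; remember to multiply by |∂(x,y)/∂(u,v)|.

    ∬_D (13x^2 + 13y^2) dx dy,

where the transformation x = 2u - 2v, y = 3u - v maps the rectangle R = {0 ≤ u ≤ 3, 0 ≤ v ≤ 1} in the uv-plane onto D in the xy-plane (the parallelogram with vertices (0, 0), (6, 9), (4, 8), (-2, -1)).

Compute the Jacobian determinant of (x, y) with respect to (u, v):

    ∂(x,y)/∂(u,v) = | 2  -2 | = (2)(-1) - (-2)(3) = 4.
                   | 3  -1 |

Its absolute value is |J| = 4 (the area scaling factor).

Substituting x = 2u - 2v, y = 3u - v into the integrand,

    13x^2 + 13y^2 → 169u^2 - 182u v + 65v^2,

so the integral becomes

    ∬_R (169u^2 - 182u v + 65v^2) · |J| du dv = ∫_0^3 ∫_0^1 (676u^2 - 728u v + 260v^2) dv du.

Inner (v): 676u^2 - 364u + 260/3.
Outer (u): 4706.

Therefore ∬_D (13x^2 + 13y^2) dx dy = 4706.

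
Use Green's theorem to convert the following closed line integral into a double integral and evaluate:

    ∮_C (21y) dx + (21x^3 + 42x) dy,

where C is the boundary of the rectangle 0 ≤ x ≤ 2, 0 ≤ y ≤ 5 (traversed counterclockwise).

Green's theorem converts the closed line integral into a double integral over the enclosed region D:

    ∮_C P dx + Q dy = ∬_D (∂Q/∂x - ∂P/∂y) dA.

Here P = 21y, Q = 21x^3 + 42x, so

    ∂Q/∂x = 63x^2 + 42,    ∂P/∂y = 21,
    ∂Q/∂x - ∂P/∂y = 63x^2 + 21.

D is the region 0 ≤ x ≤ 2, 0 ≤ y ≤ 5. Evaluating the double integral:

    ∬_D (63x^2 + 21) dA = ∫_0^{2} ∫_0^{5} (63x^2 + 21) dy dx.

Inner (y from 0 to 5): 315x^2 + 105.
Outer (x from 0 to 2): 1050.

Therefore ∮_C P dx + Q dy = 1050.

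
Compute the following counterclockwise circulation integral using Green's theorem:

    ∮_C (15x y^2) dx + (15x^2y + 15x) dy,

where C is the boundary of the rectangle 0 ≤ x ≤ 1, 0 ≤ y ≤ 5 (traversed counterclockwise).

Green's theorem converts the closed line integral into a double integral over the enclosed region D:

    ∮_C P dx + Q dy = ∬_D (∂Q/∂x - ∂P/∂y) dA.

Here P = 15x y^2, Q = 15x^2y + 15x, so

    ∂Q/∂x = 30x y + 15,    ∂P/∂y = 30x y,
    ∂Q/∂x - ∂P/∂y = 15.

D is the region 0 ≤ x ≤ 1, 0 ≤ y ≤ 5. Evaluating the double integral:

    ∬_D (15) dA = ∫_0^{1} ∫_0^{5} (15) dy dx.

Inner (y from 0 to 5): 75.
Outer (x from 0 to 1): 75.

Therefore ∮_C P dx + Q dy = 75.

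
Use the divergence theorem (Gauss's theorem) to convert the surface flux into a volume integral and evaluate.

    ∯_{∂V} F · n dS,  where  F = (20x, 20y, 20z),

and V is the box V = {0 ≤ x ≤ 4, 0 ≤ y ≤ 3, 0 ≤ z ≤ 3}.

By the divergence theorem,

    ∯_{∂V} F · n dS = ∭_V (∇ · F) dV.

Compute the divergence:
    ∇ · F = ∂F_x/∂x + ∂F_y/∂y + ∂F_z/∂z = 20 + 20 + 20 = 60.

V is a rectangular box, so dV = dx dy dz with 0 ≤ x ≤ 4, 0 ≤ y ≤ 3, 0 ≤ z ≤ 3.

Integrate (60) over V as an iterated integral:

    ∭_V (∇·F) dV = ∫_0^{4} ∫_0^{3} ∫_0^{3} (60) dz dy dx.

Inner (z from 0 to 3): 180.
Middle (y from 0 to 3): 540.
Outer (x from 0 to 4): 2160.

Therefore ∯_{∂V} F · n dS = 2160.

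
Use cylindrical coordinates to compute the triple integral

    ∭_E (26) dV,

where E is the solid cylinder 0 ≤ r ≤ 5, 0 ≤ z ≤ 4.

In cylindrical coordinates, x = r cos(θ), y = r sin(θ), z = z, and dV = r dr dθ dz.

The integrand becomes 26, so

    ∭_E (26) dV = ∫_{0}^{2π} ∫_{0}^{5} ∫_{0}^{4} (26) · r dz dr dθ.

Inner (z): 104r.
Middle (r from 0 to 5): 1300.
Outer (θ): 2600π.

Therefore the triple integral equals 2600π.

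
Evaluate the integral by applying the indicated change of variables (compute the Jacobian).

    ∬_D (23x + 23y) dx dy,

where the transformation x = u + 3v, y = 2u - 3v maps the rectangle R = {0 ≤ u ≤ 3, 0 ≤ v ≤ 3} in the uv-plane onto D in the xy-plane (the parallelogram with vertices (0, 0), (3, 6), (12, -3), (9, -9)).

Compute the Jacobian determinant of (x, y) with respect to (u, v):

    ∂(x,y)/∂(u,v) = | 1  3 | = (1)(-3) - (3)(2) = -9.
                   | 2  -3 |

Its absolute value is |J| = 9 (the area scaling factor).

Substituting x = u + 3v, y = 2u - 3v into the integrand,

    23x + 23y → 69u,

so the integral becomes

    ∬_R (69u) · |J| du dv = ∫_0^3 ∫_0^3 (621u) dv du.

Inner (v): 1863u.
Outer (u): 16767/2.

Therefore ∬_D (23x + 23y) dx dy = 16767/2.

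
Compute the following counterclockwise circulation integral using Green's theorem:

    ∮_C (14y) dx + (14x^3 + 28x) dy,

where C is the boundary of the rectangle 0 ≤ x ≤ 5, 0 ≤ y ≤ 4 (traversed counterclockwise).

Green's theorem converts the closed line integral into a double integral over the enclosed region D:

    ∮_C P dx + Q dy = ∬_D (∂Q/∂x - ∂P/∂y) dA.

Here P = 14y, Q = 14x^3 + 28x, so

    ∂Q/∂x = 42x^2 + 28,    ∂P/∂y = 14,
    ∂Q/∂x - ∂P/∂y = 42x^2 + 14.

D is the region 0 ≤ x ≤ 5, 0 ≤ y ≤ 4. Evaluating the double integral:

    ∬_D (42x^2 + 14) dA = ∫_0^{5} ∫_0^{4} (42x^2 + 14) dy dx.

Inner (y from 0 to 4): 168x^2 + 56.
Outer (x from 0 to 5): 7280.

Therefore ∮_C P dx + Q dy = 7280.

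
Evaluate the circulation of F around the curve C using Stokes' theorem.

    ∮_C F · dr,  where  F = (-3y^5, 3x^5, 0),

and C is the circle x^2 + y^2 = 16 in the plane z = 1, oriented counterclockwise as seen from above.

Let S be the flat disk x^2 + y^2 ≤ 16 in the plane z = 1, with upward unit normal n̂ = ẑ. By Stokes' theorem,

    ∮_C F · dr = ∬_S (∇ × F) · n̂ dS = ∬_D (curl F)_z dA,

where D is the disk x^2 + y^2 ≤ 16.

Compute the curl of F = (-3y^5, 3x^5, 0):
    (∇ × F)_x = ∂F_z/∂y - ∂F_y/∂z = 0,
    (∇ × F)_y = ∂F_x/∂z - ∂F_z/∂x = 0,
    (∇ × F)_z = ∂F_y/∂x - ∂F_x/∂y = 15x^4 + 15y^4.

On z = 1, (curl F)_z = 15x^4 + 15y^4.

Convert to polar (x = r cos θ, y = r sin θ, dA = r dr dθ); the integrand becomes 15r^4(sin(θ)^4 + cos(θ)^4), so

    ∬_D (curl F)_z dA = ∫_0^{2π} ∫_0^{4} (15r^4(sin(θ)^4 + cos(θ)^4)) · r dr dθ.

Inner (r from 0 to 4): 10240sin(θ)^4 + 10240cos(θ)^4.
Outer (θ from 0 to 2π): 15360π.

Therefore ∮_C F · dr = 15360π.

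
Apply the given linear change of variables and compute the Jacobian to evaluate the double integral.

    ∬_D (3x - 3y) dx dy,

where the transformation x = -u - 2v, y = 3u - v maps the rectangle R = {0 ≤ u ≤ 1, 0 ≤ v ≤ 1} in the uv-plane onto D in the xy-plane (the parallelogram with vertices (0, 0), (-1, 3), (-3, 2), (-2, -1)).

Compute the Jacobian determinant of (x, y) with respect to (u, v):

    ∂(x,y)/∂(u,v) = | -1  -2 | = (-1)(-1) - (-2)(3) = 7.
                   | 3  -1 |

Its absolute value is |J| = 7 (the area scaling factor).

Substituting x = -u - 2v, y = 3u - v into the integrand,

    3x - 3y → -12u - 3v,

so the integral becomes

    ∬_R (-12u - 3v) · |J| du dv = ∫_0^1 ∫_0^1 (-84u - 21v) dv du.

Inner (v): -84u - 21/2.
Outer (u): -105/2.

Therefore ∬_D (3x - 3y) dx dy = -105/2.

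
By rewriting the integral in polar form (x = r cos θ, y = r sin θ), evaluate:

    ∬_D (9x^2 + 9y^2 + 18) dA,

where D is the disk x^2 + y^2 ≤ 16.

The region D is 0 ≤ r ≤ 4, 0 ≤ θ ≤ 2π in polar coordinates, where x = r cos(θ), y = r sin(θ), and dA = r dr dθ.

Under the substitution, the integrand becomes 9r^2 + 18, so

    ∬_D (9x^2 + 9y^2 + 18) dA = ∫_{0}^{2π} ∫_{0}^{4} (9r^2 + 18) · r dr dθ.

Inner integral (in r): ∫_{0}^{4} (9r^2 + 18) · r dr = 720.

Outer integral (in θ): ∫_{0}^{2π} (720) dθ = 1440π.

Therefore ∬_D (9x^2 + 9y^2 + 18) dA = 1440π.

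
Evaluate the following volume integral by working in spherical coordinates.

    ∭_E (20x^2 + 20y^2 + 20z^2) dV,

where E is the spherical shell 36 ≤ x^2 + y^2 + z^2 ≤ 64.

In spherical coordinates, x = ρ sin(φ) cos(θ), y = ρ sin(φ) sin(θ), z = ρ cos(φ), and dV = ρ^2 sin(φ) dρ dφ dθ.

The integrand becomes 20ρ^2, so

    ∭_E (20x^2 + 20y^2 + 20z^2) dV = ∫_{0}^{2π} ∫_{0}^{π} ∫_{6}^{8} (20ρ^2) · ρ^2 sin(φ) dρ dφ dθ.

Inner (ρ): 99968sin(φ).
Middle (φ): 199936.
Outer (θ): 399872π.

Therefore the triple integral equals 399872π.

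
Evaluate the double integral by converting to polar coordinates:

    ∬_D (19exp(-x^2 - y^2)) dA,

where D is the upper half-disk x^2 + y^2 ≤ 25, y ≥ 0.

The region D is 0 ≤ r ≤ 5, 0 ≤ θ ≤ π in polar coordinates, where x = r cos(θ), y = r sin(θ), and dA = r dr dθ.

Under the substitution, the integrand becomes 19exp(-r^2), so

    ∬_D (19exp(-x^2 - y^2)) dA = ∫_{0}^{π} ∫_{0}^{5} (19exp(-r^2)) · r dr dθ.

Inner integral (in r): ∫_{0}^{5} (19exp(-r^2)) · r dr = 19/2 - 19exp(-25)/2.

Outer integral (in θ): ∫_{0}^{π} (19/2 - 19exp(-25)/2) dθ = -19π (1 - exp(25))exp(-25)/2.

Therefore ∬_D (19exp(-x^2 - y^2)) dA = -19π (1 - exp(25))exp(-25)/2.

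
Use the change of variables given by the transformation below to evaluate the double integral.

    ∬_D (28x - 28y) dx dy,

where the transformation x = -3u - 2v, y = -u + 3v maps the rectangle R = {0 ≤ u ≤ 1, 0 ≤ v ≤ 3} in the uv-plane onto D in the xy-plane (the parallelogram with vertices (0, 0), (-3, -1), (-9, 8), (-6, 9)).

Compute the Jacobian determinant of (x, y) with respect to (u, v):

    ∂(x,y)/∂(u,v) = | -3  -2 | = (-3)(3) - (-2)(-1) = -11.
                   | -1  3 |

Its absolute value is |J| = 11 (the area scaling factor).

Substituting x = -3u - 2v, y = -u + 3v into the integrand,

    28x - 28y → -56u - 140v,

so the integral becomes

    ∬_R (-56u - 140v) · |J| du dv = ∫_0^1 ∫_0^3 (-616u - 1540v) dv du.

Inner (v): -1848u - 6930.
Outer (u): -7854.

Therefore ∬_D (28x - 28y) dx dy = -7854.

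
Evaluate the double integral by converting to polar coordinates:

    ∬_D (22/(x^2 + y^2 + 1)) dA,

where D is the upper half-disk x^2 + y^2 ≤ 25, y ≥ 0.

The region D is 0 ≤ r ≤ 5, 0 ≤ θ ≤ π in polar coordinates, where x = r cos(θ), y = r sin(θ), and dA = r dr dθ.

Under the substitution, the integrand becomes 22/(r^2 + 1), so

    ∬_D (22/(x^2 + y^2 + 1)) dA = ∫_{0}^{π} ∫_{0}^{5} (22/(r^2 + 1)) · r dr dθ.

Inner integral (in r): ∫_{0}^{5} (22/(r^2 + 1)) · r dr = log(3670344486987776).

Outer integral (in θ): ∫_{0}^{π} (log(3670344486987776)) dθ = log(3670344486987776^π).

Therefore ∬_D (22/(x^2 + y^2 + 1)) dA = log(3670344486987776^π).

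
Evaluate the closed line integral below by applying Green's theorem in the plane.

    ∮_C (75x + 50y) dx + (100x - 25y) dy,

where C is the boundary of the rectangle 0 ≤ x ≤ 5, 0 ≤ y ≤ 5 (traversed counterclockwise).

Green's theorem converts the closed line integral into a double integral over the enclosed region D:

    ∮_C P dx + Q dy = ∬_D (∂Q/∂x - ∂P/∂y) dA.

Here P = 75x + 50y, Q = 100x - 25y, so

    ∂Q/∂x = 100,    ∂P/∂y = 50,
    ∂Q/∂x - ∂P/∂y = 50.

D is the region 0 ≤ x ≤ 5, 0 ≤ y ≤ 5. Evaluating the double integral:

    ∬_D (50) dA = ∫_0^{5} ∫_0^{5} (50) dy dx.

Inner (y from 0 to 5): 250.
Outer (x from 0 to 5): 1250.

Therefore ∮_C P dx + Q dy = 1250.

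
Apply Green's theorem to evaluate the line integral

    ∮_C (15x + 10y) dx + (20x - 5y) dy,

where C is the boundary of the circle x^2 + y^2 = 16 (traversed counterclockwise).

Green's theorem converts the closed line integral into a double integral over the enclosed region D:

    ∮_C P dx + Q dy = ∬_D (∂Q/∂x - ∂P/∂y) dA.

Here P = 15x + 10y, Q = 20x - 5y, so

    ∂Q/∂x = 20,    ∂P/∂y = 10,
    ∂Q/∂x - ∂P/∂y = 10.

D is the region x^2 + y^2 ≤ 16. Evaluating the double integral:

In polar coordinates (x = r cos θ, y = r sin θ, dA = r dr dθ) the integrand becomes 10, so

    ∬_D (10) dA = ∫_0^{2π} ∫_0^{4} (10) · r dr dθ.

Inner (r from 0 to 4): 80.
Outer (θ from 0 to 2π): 160π.

Therefore ∮_C P dx + Q dy = 160π.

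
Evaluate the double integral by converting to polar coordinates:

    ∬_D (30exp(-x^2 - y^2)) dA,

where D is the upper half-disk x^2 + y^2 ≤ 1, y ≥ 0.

The region D is 0 ≤ r ≤ 1, 0 ≤ θ ≤ π in polar coordinates, where x = r cos(θ), y = r sin(θ), and dA = r dr dθ.

Under the substitution, the integrand becomes 30exp(-r^2), so

    ∬_D (30exp(-x^2 - y^2)) dA = ∫_{0}^{π} ∫_{0}^{1} (30exp(-r^2)) · r dr dθ.

Inner integral (in r): ∫_{0}^{1} (30exp(-r^2)) · r dr = 15 - 15exp(-1).

Outer integral (in θ): ∫_{0}^{π} (15 - 15exp(-1)) dθ = -15π exp(-1) + 15π.

Therefore ∬_D (30exp(-x^2 - y^2)) dA = -15π exp(-1) + 15π.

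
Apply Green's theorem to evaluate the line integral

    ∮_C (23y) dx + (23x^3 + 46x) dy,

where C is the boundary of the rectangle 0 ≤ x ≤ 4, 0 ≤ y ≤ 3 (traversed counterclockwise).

Green's theorem converts the closed line integral into a double integral over the enclosed region D:

    ∮_C P dx + Q dy = ∬_D (∂Q/∂x - ∂P/∂y) dA.

Here P = 23y, Q = 23x^3 + 46x, so

    ∂Q/∂x = 69x^2 + 46,    ∂P/∂y = 23,
    ∂Q/∂x - ∂P/∂y = 69x^2 + 23.

D is the region 0 ≤ x ≤ 4, 0 ≤ y ≤ 3. Evaluating the double integral:

    ∬_D (69x^2 + 23) dA = ∫_0^{4} ∫_0^{3} (69x^2 + 23) dy dx.

Inner (y from 0 to 3): 207x^2 + 69.
Outer (x from 0 to 4): 4692.

Therefore ∮_C P dx + Q dy = 4692.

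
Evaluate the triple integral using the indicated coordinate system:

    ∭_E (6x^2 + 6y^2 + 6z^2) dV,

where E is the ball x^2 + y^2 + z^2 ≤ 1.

In spherical coordinates, x = ρ sin(φ) cos(θ), y = ρ sin(φ) sin(θ), z = ρ cos(φ), and dV = ρ^2 sin(φ) dρ dφ dθ.

The integrand becomes 6ρ^2, so

    ∭_E (6x^2 + 6y^2 + 6z^2) dV = ∫_{0}^{2π} ∫_{0}^{π} ∫_{0}^{1} (6ρ^2) · ρ^2 sin(φ) dρ dφ dθ.

Inner (ρ): 6sin(φ)/5.
Middle (φ): 12/5.
Outer (θ): 24π/5.

Therefore the triple integral equals 24π/5.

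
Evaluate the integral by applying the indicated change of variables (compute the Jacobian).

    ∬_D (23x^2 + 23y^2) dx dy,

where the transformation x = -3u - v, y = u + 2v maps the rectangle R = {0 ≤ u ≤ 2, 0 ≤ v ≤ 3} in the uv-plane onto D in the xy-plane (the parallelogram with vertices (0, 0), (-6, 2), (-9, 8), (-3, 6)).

Compute the Jacobian determinant of (x, y) with respect to (u, v):

    ∂(x,y)/∂(u,v) = | -3  -1 | = (-3)(2) - (-1)(1) = -5.
                   | 1  2 |

Its absolute value is |J| = 5 (the area scaling factor).

Substituting x = -3u - v, y = u + 2v into the integrand,

    23x^2 + 23y^2 → 230u^2 + 230u v + 115v^2,

so the integral becomes

    ∬_R (230u^2 + 230u v + 115v^2) · |J| du dv = ∫_0^2 ∫_0^3 (1150u^2 + 1150u v + 575v^2) dv du.

Inner (v): 3450u^2 + 5175u + 5175.
Outer (u): 29900.

Therefore ∬_D (23x^2 + 23y^2) dx dy = 29900.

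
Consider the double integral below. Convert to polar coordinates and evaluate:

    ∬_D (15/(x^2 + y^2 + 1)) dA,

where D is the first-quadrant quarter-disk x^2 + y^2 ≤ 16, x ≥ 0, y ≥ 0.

The region D is 0 ≤ r ≤ 4, 0 ≤ θ ≤ π/2 in polar coordinates, where x = r cos(θ), y = r sin(θ), and dA = r dr dθ.

Under the substitution, the integrand becomes 15/(r^2 + 1), so

    ∬_D (15/(x^2 + y^2 + 1)) dA = ∫_{0}^{π/2} ∫_{0}^{4} (15/(r^2 + 1)) · r dr dθ.

Inner integral (in r): ∫_{0}^{4} (15/(r^2 + 1)) · r dr = 15log(17)/2.

Outer integral (in θ): ∫_{0}^{π/2} (15log(17)/2) dθ = 15π log(17)/4.

Therefore ∬_D (15/(x^2 + y^2 + 1)) dA = 15π log(17)/4.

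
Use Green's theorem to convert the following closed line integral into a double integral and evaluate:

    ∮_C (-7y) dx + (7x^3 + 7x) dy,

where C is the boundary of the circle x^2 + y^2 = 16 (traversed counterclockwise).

Green's theorem converts the closed line integral into a double integral over the enclosed region D:

    ∮_C P dx + Q dy = ∬_D (∂Q/∂x - ∂P/∂y) dA.

Here P = -7y, Q = 7x^3 + 7x, so

    ∂Q/∂x = 21x^2 + 7,    ∂P/∂y = -7,
    ∂Q/∂x - ∂P/∂y = 21x^2 + 14.

D is the region x^2 + y^2 ≤ 16. Evaluating the double integral:

In polar coordinates (x = r cos θ, y = r sin θ, dA = r dr dθ) the integrand becomes 21r^2cos(θ)^2 + 14, so

    ∬_D (21x^2 + 14) dA = ∫_0^{2π} ∫_0^{4} (21r^2cos(θ)^2 + 14) · r dr dθ.

Inner (r from 0 to 4): 1344cos(θ)^2 + 112.
Outer (θ from 0 to 2π): 1568π.

Therefore ∮_C P dx + Q dy = 1568π.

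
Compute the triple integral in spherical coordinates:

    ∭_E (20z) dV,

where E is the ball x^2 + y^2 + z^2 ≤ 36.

In spherical coordinates, x = ρ sin(φ) cos(θ), y = ρ sin(φ) sin(θ), z = ρ cos(φ), and dV = ρ^2 sin(φ) dρ dφ dθ.

The integrand becomes 20ρ cos(φ), so

    ∭_E (20z) dV = ∫_{0}^{2π} ∫_{0}^{π} ∫_{0}^{6} (20ρ cos(φ)) · ρ^2 sin(φ) dρ dφ dθ.

Inner (ρ): 3240sin(2φ).
Middle (φ): 0.
Outer (θ): 0.

Therefore the triple integral equals 0.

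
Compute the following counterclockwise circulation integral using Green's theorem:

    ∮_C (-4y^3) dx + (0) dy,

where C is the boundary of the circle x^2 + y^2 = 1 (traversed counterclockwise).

Green's theorem converts the closed line integral into a double integral over the enclosed region D:

    ∮_C P dx + Q dy = ∬_D (∂Q/∂x - ∂P/∂y) dA.

Here P = -4y^3, Q = 0, so

    ∂Q/∂x = 0,    ∂P/∂y = -12y^2,
    ∂Q/∂x - ∂P/∂y = 12y^2.

D is the region x^2 + y^2 ≤ 1. Evaluating the double integral:

In polar coordinates (x = r cos θ, y = r sin θ, dA = r dr dθ) the integrand becomes 12r^2sin(θ)^2, so

    ∬_D (12y^2) dA = ∫_0^{2π} ∫_0^{1} (12r^2sin(θ)^2) · r dr dθ.

Inner (r from 0 to 1): 3sin(θ)^2.
Outer (θ from 0 to 2π): 3π.

Therefore ∮_C P dx + Q dy = 3π.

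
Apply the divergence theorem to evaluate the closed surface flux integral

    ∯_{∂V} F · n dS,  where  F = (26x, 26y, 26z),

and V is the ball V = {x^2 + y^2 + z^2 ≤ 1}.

By the divergence theorem,

    ∯_{∂V} F · n dS = ∭_V (∇ · F) dV.

Compute the divergence:
    ∇ · F = ∂F_x/∂x + ∂F_y/∂y + ∂F_z/∂z = 26 + 26 + 26 = 78.

In spherical coordinates, x = ρ sin(φ) cos(θ), y = ρ sin(φ) sin(θ), z = ρ cos(φ), dV = ρ^2 sin(φ) dρ dφ dθ, with 0 ≤ ρ ≤ 1, 0 ≤ φ ≤ π, 0 ≤ θ ≤ 2π.

The integrand, after substitution and multiplying by the volume element, becomes (78) · ρ^2 sin(φ), so

    ∭_V (∇·F) dV = ∫_0^{2π} ∫_0^{π} ∫_0^{1} (78) · ρ^2 sin(φ) dρ dφ dθ.

Inner (ρ from 0 to 1): 26sin(φ).
Middle (φ from 0 to π): 52.
Outer (θ from 0 to 2π): 104π.

Therefore ∯_{∂V} F · n dS = 104π.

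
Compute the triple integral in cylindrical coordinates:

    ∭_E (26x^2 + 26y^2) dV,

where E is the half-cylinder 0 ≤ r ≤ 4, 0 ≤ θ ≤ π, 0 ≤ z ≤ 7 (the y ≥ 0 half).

In cylindrical coordinates, x = r cos(θ), y = r sin(θ), z = z, and dV = r dr dθ dz.

The integrand becomes 26r^2, so

    ∭_E (26x^2 + 26y^2) dV = ∫_{0}^{π} ∫_{0}^{4} ∫_{0}^{7} (26r^2) · r dz dr dθ.

Inner (z): 182r^3.
Middle (r from 0 to 4): 11648.
Outer (θ): 11648π.

Therefore the triple integral equals 11648π.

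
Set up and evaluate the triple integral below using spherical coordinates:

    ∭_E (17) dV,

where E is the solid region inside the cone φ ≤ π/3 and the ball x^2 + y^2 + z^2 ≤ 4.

In spherical coordinates, x = ρ sin(φ) cos(θ), y = ρ sin(φ) sin(θ), z = ρ cos(φ), and dV = ρ^2 sin(φ) dρ dφ dθ.

The integrand becomes 17, so

    ∭_E (17) dV = ∫_{0}^{2π} ∫_{0}^{π/3} ∫_{0}^{2} (17) · ρ^2 sin(φ) dρ dφ dθ.

Inner (ρ): 136sin(φ)/3.
Middle (φ): 68/3.
Outer (θ): 136π/3.

Therefore the triple integral equals 136π/3.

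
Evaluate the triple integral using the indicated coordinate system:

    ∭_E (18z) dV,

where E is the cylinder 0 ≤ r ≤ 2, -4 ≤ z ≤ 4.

In cylindrical coordinates, x = r cos(θ), y = r sin(θ), z = z, and dV = r dr dθ dz.

The integrand becomes 18z, so

    ∭_E (18z) dV = ∫_{0}^{2π} ∫_{0}^{2} ∫_{-4}^{4} (18z) · r dz dr dθ.

Inner (z): 0.
Middle (r from 0 to 2): 0.
Outer (θ): 0.

Therefore the triple integral equals 0.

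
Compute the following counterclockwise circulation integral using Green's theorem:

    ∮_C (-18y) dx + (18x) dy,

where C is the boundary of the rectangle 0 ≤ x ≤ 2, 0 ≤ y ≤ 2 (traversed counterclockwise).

Green's theorem converts the closed line integral into a double integral over the enclosed region D:

    ∮_C P dx + Q dy = ∬_D (∂Q/∂x - ∂P/∂y) dA.

Here P = -18y, Q = 18x, so

    ∂Q/∂x = 18,    ∂P/∂y = -18,
    ∂Q/∂x - ∂P/∂y = 36.

D is the region 0 ≤ x ≤ 2, 0 ≤ y ≤ 2. Evaluating the double integral:

    ∬_D (36) dA = ∫_0^{2} ∫_0^{2} (36) dy dx.

Inner (y from 0 to 2): 72.
Outer (x from 0 to 2): 144.

Therefore ∮_C P dx + Q dy = 144.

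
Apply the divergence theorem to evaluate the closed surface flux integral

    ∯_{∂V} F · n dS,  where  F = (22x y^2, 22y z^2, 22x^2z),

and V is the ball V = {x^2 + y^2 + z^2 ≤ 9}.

By the divergence theorem,

    ∯_{∂V} F · n dS = ∭_V (∇ · F) dV.

Compute the divergence:
    ∇ · F = ∂F_x/∂x + ∂F_y/∂y + ∂F_z/∂z = 22y^2 + 22z^2 + 22x^2 = 22x^2 + 22y^2 + 22z^2.

In spherical coordinates, x = ρ sin(φ) cos(θ), y = ρ sin(φ) sin(θ), z = ρ cos(φ), dV = ρ^2 sin(φ) dρ dφ dθ, with 0 ≤ ρ ≤ 3, 0 ≤ φ ≤ π, 0 ≤ θ ≤ 2π.

The integrand, after substitution and multiplying by the volume element, becomes (22ρ^2) · ρ^2 sin(φ), so

    ∭_V (∇·F) dV = ∫_0^{2π} ∫_0^{π} ∫_0^{3} (22ρ^2) · ρ^2 sin(φ) dρ dφ dθ.

Inner (ρ from 0 to 3): 5346sin(φ)/5.
Middle (φ from 0 to π): 10692/5.
Outer (θ from 0 to 2π): 21384π/5.

Therefore ∯_{∂V} F · n dS = 21384π/5.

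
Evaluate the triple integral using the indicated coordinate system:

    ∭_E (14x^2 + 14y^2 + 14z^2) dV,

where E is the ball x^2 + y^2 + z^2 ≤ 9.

In spherical coordinates, x = ρ sin(φ) cos(θ), y = ρ sin(φ) sin(θ), z = ρ cos(φ), and dV = ρ^2 sin(φ) dρ dφ dθ.

The integrand becomes 14ρ^2, so

    ∭_E (14x^2 + 14y^2 + 14z^2) dV = ∫_{0}^{2π} ∫_{0}^{π} ∫_{0}^{3} (14ρ^2) · ρ^2 sin(φ) dρ dφ dθ.

Inner (ρ): 3402sin(φ)/5.
Middle (φ): 6804/5.
Outer (θ): 13608π/5.

Therefore the triple integral equals 13608π/5.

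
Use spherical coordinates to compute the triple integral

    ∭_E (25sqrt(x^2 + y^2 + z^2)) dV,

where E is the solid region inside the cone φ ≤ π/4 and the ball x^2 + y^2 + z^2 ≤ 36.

In spherical coordinates, x = ρ sin(φ) cos(θ), y = ρ sin(φ) sin(θ), z = ρ cos(φ), and dV = ρ^2 sin(φ) dρ dφ dθ.

The integrand becomes 25ρ, so

    ∭_E (25sqrt(x^2 + y^2 + z^2)) dV = ∫_{0}^{2π} ∫_{0}^{π/4} ∫_{0}^{6} (25ρ) · ρ^2 sin(φ) dρ dφ dθ.

Inner (ρ): 8100sin(φ).
Middle (φ): 8100 - 4050sqrt(2).
Outer (θ): 8100π (2 - sqrt(2)).

Therefore the triple integral equals 8100π (2 - sqrt(2)).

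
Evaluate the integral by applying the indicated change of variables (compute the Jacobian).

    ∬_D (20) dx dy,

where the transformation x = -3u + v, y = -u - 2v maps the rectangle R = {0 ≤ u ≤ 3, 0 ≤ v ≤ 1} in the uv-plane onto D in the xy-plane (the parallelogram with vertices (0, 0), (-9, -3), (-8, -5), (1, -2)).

Compute the Jacobian determinant of (x, y) with respect to (u, v):

    ∂(x,y)/∂(u,v) = | -3  1 | = (-3)(-2) - (1)(-1) = 7.
                   | -1  -2 |

Its absolute value is |J| = 7 (the area scaling factor).

Substituting x = -3u + v, y = -u - 2v into the integrand,

    20 → 20,

so the integral becomes

    ∬_R (20) · |J| du dv = ∫_0^3 ∫_0^1 (140) dv du.

Inner (v): 140.
Outer (u): 420.

Therefore ∬_D (20) dx dy = 420.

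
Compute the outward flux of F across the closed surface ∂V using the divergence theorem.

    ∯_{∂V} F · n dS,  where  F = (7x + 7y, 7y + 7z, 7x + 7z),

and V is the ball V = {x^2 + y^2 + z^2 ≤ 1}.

By the divergence theorem,

    ∯_{∂V} F · n dS = ∭_V (∇ · F) dV.

Compute the divergence:
    ∇ · F = ∂F_x/∂x + ∂F_y/∂y + ∂F_z/∂z = 7 + 7 + 7 = 21.

In spherical coordinates, x = ρ sin(φ) cos(θ), y = ρ sin(φ) sin(θ), z = ρ cos(φ), dV = ρ^2 sin(φ) dρ dφ dθ, with 0 ≤ ρ ≤ 1, 0 ≤ φ ≤ π, 0 ≤ θ ≤ 2π.

The integrand, after substitution and multiplying by the volume element, becomes (21) · ρ^2 sin(φ), so

    ∭_V (∇·F) dV = ∫_0^{2π} ∫_0^{π} ∫_0^{1} (21) · ρ^2 sin(φ) dρ dφ dθ.

Inner (ρ from 0 to 1): 7sin(φ).
Middle (φ from 0 to π): 14.
Outer (θ from 0 to 2π): 28π.

Therefore ∯_{∂V} F · n dS = 28π.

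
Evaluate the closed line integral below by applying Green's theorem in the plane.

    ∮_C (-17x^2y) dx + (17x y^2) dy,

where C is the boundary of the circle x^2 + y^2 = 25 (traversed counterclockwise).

Green's theorem converts the closed line integral into a double integral over the enclosed region D:

    ∮_C P dx + Q dy = ∬_D (∂Q/∂x - ∂P/∂y) dA.

Here P = -17x^2y, Q = 17x y^2, so

    ∂Q/∂x = 17y^2,    ∂P/∂y = -17x^2,
    ∂Q/∂x - ∂P/∂y = 17x^2 + 17y^2.

D is the region x^2 + y^2 ≤ 25. Evaluating the double integral:

In polar coordinates (x = r cos θ, y = r sin θ, dA = r dr dθ) the integrand becomes 17r^2, so

    ∬_D (17x^2 + 17y^2) dA = ∫_0^{2π} ∫_0^{5} (17r^2) · r dr dθ.

Inner (r from 0 to 5): 10625/4.
Outer (θ from 0 to 2π): 10625π/2.

Therefore ∮_C P dx + Q dy = 10625π/2.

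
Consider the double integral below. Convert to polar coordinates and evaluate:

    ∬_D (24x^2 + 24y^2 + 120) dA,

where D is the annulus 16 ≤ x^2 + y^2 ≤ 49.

The region D is 4 ≤ r ≤ 7, 0 ≤ θ ≤ 2π in polar coordinates, where x = r cos(θ), y = r sin(θ), and dA = r dr dθ.

Under the substitution, the integrand becomes 24r^2 + 120, so

    ∬_D (24x^2 + 24y^2 + 120) dA = ∫_{0}^{2π} ∫_{4}^{7} (24r^2 + 120) · r dr dθ.

Inner integral (in r): ∫_{4}^{7} (24r^2 + 120) · r dr = 14850.

Outer integral (in θ): ∫_{0}^{2π} (14850) dθ = 29700π.

Therefore ∬_D (24x^2 + 24y^2 + 120) dA = 29700π.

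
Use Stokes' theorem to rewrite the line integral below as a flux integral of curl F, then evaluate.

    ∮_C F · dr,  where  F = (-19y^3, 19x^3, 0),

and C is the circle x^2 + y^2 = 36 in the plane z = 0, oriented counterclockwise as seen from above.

Let S be the flat disk x^2 + y^2 ≤ 36 in the plane z = 0, with upward unit normal n̂ = ẑ. By Stokes' theorem,

    ∮_C F · dr = ∬_S (∇ × F) · n̂ dS = ∬_D (curl F)_z dA,

where D is the disk x^2 + y^2 ≤ 36.

Compute the curl of F = (-19y^3, 19x^3, 0):
    (∇ × F)_x = ∂F_z/∂y - ∂F_y/∂z = 0,
    (∇ × F)_y = ∂F_x/∂z - ∂F_z/∂x = 0,
    (∇ × F)_z = ∂F_y/∂x - ∂F_x/∂y = 57x^2 + 57y^2.

On z = 0, (curl F)_z = 57x^2 + 57y^2.

Convert to polar (x = r cos θ, y = r sin θ, dA = r dr dθ); the integrand becomes 57r^2, so

    ∬_D (curl F)_z dA = ∫_0^{2π} ∫_0^{6} (57r^2) · r dr dθ.

Inner (r from 0 to 6): 18468.
Outer (θ from 0 to 2π): 36936π.

Therefore ∮_C F · dr = 36936π.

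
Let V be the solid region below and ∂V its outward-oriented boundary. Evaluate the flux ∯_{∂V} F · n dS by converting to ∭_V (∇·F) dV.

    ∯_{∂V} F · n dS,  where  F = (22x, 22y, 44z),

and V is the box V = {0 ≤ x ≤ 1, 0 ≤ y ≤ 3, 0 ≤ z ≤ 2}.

By the divergence theorem,

    ∯_{∂V} F · n dS = ∭_V (∇ · F) dV.

Compute the divergence:
    ∇ · F = ∂F_x/∂x + ∂F_y/∂y + ∂F_z/∂z = 22 + 22 + 44 = 88.

V is a rectangular box, so dV = dx dy dz with 0 ≤ x ≤ 1, 0 ≤ y ≤ 3, 0 ≤ z ≤ 2.

Integrate (88) over V as an iterated integral:

    ∭_V (∇·F) dV = ∫_0^{1} ∫_0^{3} ∫_0^{2} (88) dz dy dx.

Inner (z from 0 to 2): 176.
Middle (y from 0 to 3): 528.
Outer (x from 0 to 1): 528.

Therefore ∯_{∂V} F · n dS = 528.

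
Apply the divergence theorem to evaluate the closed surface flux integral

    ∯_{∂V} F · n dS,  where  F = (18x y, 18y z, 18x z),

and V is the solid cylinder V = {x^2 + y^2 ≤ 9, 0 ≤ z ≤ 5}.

By the divergence theorem,

    ∯_{∂V} F · n dS = ∭_V (∇ · F) dV.

Compute the divergence:
    ∇ · F = ∂F_x/∂x + ∂F_y/∂y + ∂F_z/∂z = 18y + 18z + 18x = 18x + 18y + 18z.

In cylindrical coordinates, x = r cos(θ), y = r sin(θ), z = z, dV = r dr dθ dz, with 0 ≤ r ≤ 3, 0 ≤ θ ≤ 2π, 0 ≤ z ≤ 5.

The integrand, after substitution and multiplying by the volume element, becomes (18sqrt(2)r sin(θ + π/4) + 18z) · r, so

    ∭_V (∇·F) dV = ∫_0^{2π} ∫_0^{3} ∫_0^{5} (18sqrt(2)r sin(θ + π/4) + 18z) · r dz dr dθ.

Inner (z from 0 to 5): 45r (2sqrt(2)r sin(θ + π/4) + 5).
Middle (r from 0 to 3): 810sqrt(2)sin(θ + π/4) + 2025/2.
Outer (θ from 0 to 2π): 2025π.

Therefore ∯_{∂V} F · n dS = 2025π.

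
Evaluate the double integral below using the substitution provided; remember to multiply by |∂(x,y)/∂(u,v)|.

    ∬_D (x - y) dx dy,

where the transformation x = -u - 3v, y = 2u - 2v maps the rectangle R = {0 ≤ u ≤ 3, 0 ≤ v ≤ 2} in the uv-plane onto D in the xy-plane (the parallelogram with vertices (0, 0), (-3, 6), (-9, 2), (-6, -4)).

Compute the Jacobian determinant of (x, y) with respect to (u, v):

    ∂(x,y)/∂(u,v) = | -1  -3 | = (-1)(-2) - (-3)(2) = 8.
                   | 2  -2 |

Its absolute value is |J| = 8 (the area scaling factor).

Substituting x = -u - 3v, y = 2u - 2v into the integrand,

    x - y → -3u - v,

so the integral becomes

    ∬_R (-3u - v) · |J| du dv = ∫_0^3 ∫_0^2 (-24u - 8v) dv du.

Inner (v): -48u - 16.
Outer (u): -264.

Therefore ∬_D (x - y) dx dy = -264.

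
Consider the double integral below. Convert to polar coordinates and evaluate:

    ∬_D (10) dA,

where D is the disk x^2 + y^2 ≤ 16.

The region D is 0 ≤ r ≤ 4, 0 ≤ θ ≤ 2π in polar coordinates, where x = r cos(θ), y = r sin(θ), and dA = r dr dθ.

Under the substitution, the integrand becomes 10, so

    ∬_D (10) dA = ∫_{0}^{2π} ∫_{0}^{4} (10) · r dr dθ.

Inner integral (in r): ∫_{0}^{4} (10) · r dr = 80.

Outer integral (in θ): ∫_{0}^{2π} (80) dθ = 160π.

Therefore ∬_D (10) dA = 160π.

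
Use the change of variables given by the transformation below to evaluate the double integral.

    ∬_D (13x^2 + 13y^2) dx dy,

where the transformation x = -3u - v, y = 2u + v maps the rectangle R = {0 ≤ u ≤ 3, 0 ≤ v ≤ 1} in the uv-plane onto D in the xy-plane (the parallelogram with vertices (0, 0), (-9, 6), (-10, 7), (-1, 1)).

Compute the Jacobian determinant of (x, y) with respect to (u, v):

    ∂(x,y)/∂(u,v) = | -3  -1 | = (-3)(1) - (-1)(2) = -1.
                   | 2  1 |

Its absolute value is |J| = 1 (the area scaling factor).

Substituting x = -3u - v, y = 2u + v into the integrand,

    13x^2 + 13y^2 → 169u^2 + 130u v + 26v^2,

so the integral becomes

    ∬_R (169u^2 + 130u v + 26v^2) · |J| du dv = ∫_0^3 ∫_0^1 (169u^2 + 130u v + 26v^2) dv du.

Inner (v): 169u^2 + 65u + 26/3.
Outer (u): 3679/2.

Therefore ∬_D (13x^2 + 13y^2) dx dy = 3679/2.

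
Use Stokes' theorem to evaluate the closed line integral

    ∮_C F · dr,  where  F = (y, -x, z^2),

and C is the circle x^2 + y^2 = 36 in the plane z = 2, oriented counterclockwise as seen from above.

Let S be the flat disk x^2 + y^2 ≤ 36 in the plane z = 2, with upward unit normal n̂ = ẑ. By Stokes' theorem,

    ∮_C F · dr = ∬_S (∇ × F) · n̂ dS = ∬_D (curl F)_z dA,

where D is the disk x^2 + y^2 ≤ 36.

Compute the curl of F = (y, -x, z^2):
    (∇ × F)_x = ∂F_z/∂y - ∂F_y/∂z = 0,
    (∇ × F)_y = ∂F_x/∂z - ∂F_z/∂x = 0,
    (∇ × F)_z = ∂F_y/∂x - ∂F_x/∂y = -2.

On z = 2, (curl F)_z = -2.

Convert to polar (x = r cos θ, y = r sin θ, dA = r dr dθ); the integrand becomes -2, so

    ∬_D (curl F)_z dA = ∫_0^{2π} ∫_0^{6} (-2) · r dr dθ.

Inner (r from 0 to 6): -36.
Outer (θ from 0 to 2π): -72π.

Therefore ∮_C F · dr = -72π.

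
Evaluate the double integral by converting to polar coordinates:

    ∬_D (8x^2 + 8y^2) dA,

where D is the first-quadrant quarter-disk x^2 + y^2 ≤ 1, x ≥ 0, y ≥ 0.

The region D is 0 ≤ r ≤ 1, 0 ≤ θ ≤ π/2 in polar coordinates, where x = r cos(θ), y = r sin(θ), and dA = r dr dθ.

Under the substitution, the integrand becomes 8r^2, so

    ∬_D (8x^2 + 8y^2) dA = ∫_{0}^{π/2} ∫_{0}^{1} (8r^2) · r dr dθ.

Inner integral (in r): ∫_{0}^{1} (8r^2) · r dr = 2.

Outer integral (in θ): ∫_{0}^{π/2} (2) dθ = π.

Therefore ∬_D (8x^2 + 8y^2) dA = π.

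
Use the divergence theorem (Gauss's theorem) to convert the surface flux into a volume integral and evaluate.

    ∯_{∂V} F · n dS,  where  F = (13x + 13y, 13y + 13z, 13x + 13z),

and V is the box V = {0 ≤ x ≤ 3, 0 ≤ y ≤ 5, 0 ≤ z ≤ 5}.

By the divergence theorem,

    ∯_{∂V} F · n dS = ∭_V (∇ · F) dV.

Compute the divergence:
    ∇ · F = ∂F_x/∂x + ∂F_y/∂y + ∂F_z/∂z = 13 + 13 + 13 = 39.

V is a rectangular box, so dV = dx dy dz with 0 ≤ x ≤ 3, 0 ≤ y ≤ 5, 0 ≤ z ≤ 5.

Integrate (39) over V as an iterated integral:

    ∭_V (∇·F) dV = ∫_0^{3} ∫_0^{5} ∫_0^{5} (39) dz dy dx.

Inner (z from 0 to 5): 195.
Middle (y from 0 to 5): 975.
Outer (x from 0 to 3): 2925.

Therefore ∯_{∂V} F · n dS = 2925.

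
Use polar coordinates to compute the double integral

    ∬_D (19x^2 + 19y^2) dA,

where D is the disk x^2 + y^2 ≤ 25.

The region D is 0 ≤ r ≤ 5, 0 ≤ θ ≤ 2π in polar coordinates, where x = r cos(θ), y = r sin(θ), and dA = r dr dθ.

Under the substitution, the integrand becomes 19r^2, so

    ∬_D (19x^2 + 19y^2) dA = ∫_{0}^{2π} ∫_{0}^{5} (19r^2) · r dr dθ.

Inner integral (in r): ∫_{0}^{5} (19r^2) · r dr = 11875/4.

Outer integral (in θ): ∫_{0}^{2π} (11875/4) dθ = 11875π/2.

Therefore ∬_D (19x^2 + 19y^2) dA = 11875π/2.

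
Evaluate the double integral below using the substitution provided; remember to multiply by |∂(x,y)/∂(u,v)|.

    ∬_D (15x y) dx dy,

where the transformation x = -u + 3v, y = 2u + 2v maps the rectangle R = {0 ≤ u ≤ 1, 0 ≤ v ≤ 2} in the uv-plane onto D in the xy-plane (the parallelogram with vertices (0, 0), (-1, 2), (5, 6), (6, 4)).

Compute the Jacobian determinant of (x, y) with respect to (u, v):

    ∂(x,y)/∂(u,v) = | -1  3 | = (-1)(2) - (3)(2) = -8.
                   | 2  2 |

Its absolute value is |J| = 8 (the area scaling factor).

Substituting x = -u + 3v, y = 2u + 2v into the integrand,

    15x y → -30u^2 + 60u v + 90v^2,

so the integral becomes

    ∬_R (-30u^2 + 60u v + 90v^2) · |J| du dv = ∫_0^1 ∫_0^2 (-240u^2 + 480u v + 720v^2) dv du.

Inner (v): -480u^2 + 960u + 1920.
Outer (u): 2240.

Therefore ∬_D (15x y) dx dy = 2240.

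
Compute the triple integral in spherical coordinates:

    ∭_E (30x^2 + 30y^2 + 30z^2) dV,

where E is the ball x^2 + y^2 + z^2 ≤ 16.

In spherical coordinates, x = ρ sin(φ) cos(θ), y = ρ sin(φ) sin(θ), z = ρ cos(φ), and dV = ρ^2 sin(φ) dρ dφ dθ.

The integrand becomes 30ρ^2, so

    ∭_E (30x^2 + 30y^2 + 30z^2) dV = ∫_{0}^{2π} ∫_{0}^{π} ∫_{0}^{4} (30ρ^2) · ρ^2 sin(φ) dρ dφ dθ.

Inner (ρ): 6144sin(φ).
Middle (φ): 12288.
Outer (θ): 24576π.

Therefore the triple integral equals 24576π.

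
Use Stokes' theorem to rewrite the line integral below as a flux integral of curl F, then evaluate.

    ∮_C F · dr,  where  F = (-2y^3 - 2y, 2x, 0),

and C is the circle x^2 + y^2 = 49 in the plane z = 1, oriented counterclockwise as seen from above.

Let S be the flat disk x^2 + y^2 ≤ 49 in the plane z = 1, with upward unit normal n̂ = ẑ. By Stokes' theorem,

    ∮_C F · dr = ∬_S (∇ × F) · n̂ dS = ∬_D (curl F)_z dA,

where D is the disk x^2 + y^2 ≤ 49.

Compute the curl of F = (-2y^3 - 2y, 2x, 0):
    (∇ × F)_x = ∂F_z/∂y - ∂F_y/∂z = 0,
    (∇ × F)_y = ∂F_x/∂z - ∂F_z/∂x = 0,
    (∇ × F)_z = ∂F_y/∂x - ∂F_x/∂y = 6y^2 + 4.

On z = 1, (curl F)_z = 6y^2 + 4.

Convert to polar (x = r cos θ, y = r sin θ, dA = r dr dθ); the integrand becomes 6r^2sin(θ)^2 + 4, so

    ∬_D (curl F)_z dA = ∫_0^{2π} ∫_0^{7} (6r^2sin(θ)^2 + 4) · r dr dθ.

Inner (r from 0 to 7): 7203sin(θ)^2/2 + 98.
Outer (θ from 0 to 2π): 7595π/2.

Therefore ∮_C F · dr = 7595π/2.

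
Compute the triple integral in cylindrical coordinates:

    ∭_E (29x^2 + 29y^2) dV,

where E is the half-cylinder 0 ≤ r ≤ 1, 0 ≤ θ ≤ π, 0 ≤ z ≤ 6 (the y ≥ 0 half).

In cylindrical coordinates, x = r cos(θ), y = r sin(θ), z = z, and dV = r dr dθ dz.

The integrand becomes 29r^2, so

    ∭_E (29x^2 + 29y^2) dV = ∫_{0}^{π} ∫_{0}^{1} ∫_{0}^{6} (29r^2) · r dz dr dθ.

Inner (z): 174r^3.
Middle (r from 0 to 1): 87/2.
Outer (θ): 87π/2.

Therefore the triple integral equals 87π/2.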